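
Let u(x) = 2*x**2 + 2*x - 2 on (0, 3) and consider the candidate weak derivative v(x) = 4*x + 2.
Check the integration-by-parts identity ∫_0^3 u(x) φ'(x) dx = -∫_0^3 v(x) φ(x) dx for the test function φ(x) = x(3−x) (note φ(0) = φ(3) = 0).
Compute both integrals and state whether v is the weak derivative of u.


LHS = -36, RHS = -36. Yes, v = u' weakly.

u(x) = 2*x**2 + 2*x - 2, classical derivative u'(x) = 4*x + 2.
φ(x) = x(3−x), so φ'(x) = 3 - 2*x.
Note φ(0) = φ(3) = 0, so the boundary term u·φ vanishes.
LHS = ∫_0^3 u(x) φ'(x) dx = ∫_0^3 (-4*x^3 + 2*x^2 + 10*x - 6) dx. Term by term:
  ∫_0^3 -4*x^3 dx = -81;  ∫_0^3 2*x^2 dx = 18;  ∫_0^3 10*x dx = 45;
  ∫_0^3 -6 dx = -18.
Sum: -81 + 18 + 45 − 18 = -36.
So LHS = -36.
∫_0^3 v(x) φ(x) dx = ∫_0^3 (-4*x^3 + 10*x^2 + 6*x) dx. Term by term:
  ∫_0^3 -4*x^3 dx = -81;  ∫_0^3 10*x^2 dx = 90;  ∫_0^3 6*x dx = 27.
Sum: -81 + 90 + 27 = 36.
So RHS = -∫_0^3 v(x) φ(x) dx = -36.
LHS = RHS, so the identity holds for this test φ.
Moreover u is smooth here and v(x) = u'(x) = 4*x + 2 pointwise, so the identity holds for every test function. Hence v is the weak derivative of u.


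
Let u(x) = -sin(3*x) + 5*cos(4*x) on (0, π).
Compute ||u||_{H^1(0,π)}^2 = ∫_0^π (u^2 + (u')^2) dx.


||u||_{H^1(0,π)}^2 = 1020/7 + 435*π/2

u'(x) = -20*sin(4*x) - 3*cos(3*x).
Expand u² and (u')² and integrate term by term on (0, π), using: for integers n ≥ 1, ∫_0^π sin²(nx) dx = ∫_0^π cos²(nx) dx = π/2; for n ≠ n', ∫_0^π sin(nx)sin(n'x) dx = ∫_0^π cos(nx)cos(n'x) dx = 0; and by product-to-sum, ∫_0^π sin(nx)cos(n'x) dx = ½∫_0^π [sin((n+n')x) + sin((n−n')x)] dx, which is 0 when n+n' is even and 2n/(n²−n'²) when n+n' is odd (it need not vanish on (0, π)).
  u² squared terms: (-1)²·∫sin(3x)² dx = 1·π/2 = π/2;  (5)²·∫cos(4x)² dx = 25·π/2 = 25*π/2.
  u² cross terms: 2·(-1)·(5)·∫sin(3x)·cos(4x) dx = -10·(-6/7) = 60/7.
  So ∫_0^π u² dx = π/2 + 25*π/2 + 60/7 = 60/7 + 13*π.
  (u')² squared terms: (-20)²·∫sin(4x)² dx = 400·π/2 = 200*π;  (-3)²·∫cos(3x)² dx = 9·π/2 = 9*π/2.
  (u')² cross terms: 2·(-20)·(-3)·∫sin(4x)·cos(3x) dx = 120·(8/7) = 960/7.
  So ∫_0^π (u')² dx = 200*π + 9*π/2 + 960/7 = 960/7 + 409*π/2.
||u||_{H^1}^2 = (60/7 + 13*π) + (960/7 + 409*π/2) = 1020/7 + 435*π/2.


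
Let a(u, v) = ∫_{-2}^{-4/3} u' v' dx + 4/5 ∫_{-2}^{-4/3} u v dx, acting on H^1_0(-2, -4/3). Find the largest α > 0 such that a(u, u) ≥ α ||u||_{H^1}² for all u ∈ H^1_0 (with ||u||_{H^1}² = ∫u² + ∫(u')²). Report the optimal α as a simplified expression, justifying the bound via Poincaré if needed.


α = (16 + 45*π^2)/(5*(4 + 9*π^2))

Coercivity of a(·,·) on H^1_0(-2, -4/3) means a(u, u) ≥ α ||u||_{H^1}² for every u ∈ H^1_0.
The interval has length L = 2/3, and Poincaré/coercivity depend only on L. Here a(u, u) = ∫(u')² + (4/5)·∫u².
Here 0 < c = 4/5 < 1. The condition a(u,u) ≥ α||u||_{H^1}² reads (1−α)∫(u')² ≥ (α−c)∫u². Any admissible α is ≤ 1 (rapidly oscillating u have ∫u²/∫(u')² → 0), and α = 1 would force 0 ≥ (1−c)∫u², impossible since c < 1; so 1−α > 0. By the sharp Poincaré inequality on H^1_0 of an interval of length L, ∫(u')² ≥ (π/L)²∫u² with equality for the first sine mode sin(π(x−x₀)/L) (x₀ the left endpoint), so the inequality holds for all u iff (1−α)(π/L)² ≥ α − c, i.e. α ≤ ((π/L)² + c)/((π/L)² + 1) = (1 + c(L/π)²)/(1 + (L/π)²). With (π/L)² = 9*π^2/4 and c = 4/5, the largest admissible constant is α = ((π/L)² + c)/((π/L)² + 1).
Simplifying, α = (16 + 45*π^2)/(5*(4 + 9*π^2)).


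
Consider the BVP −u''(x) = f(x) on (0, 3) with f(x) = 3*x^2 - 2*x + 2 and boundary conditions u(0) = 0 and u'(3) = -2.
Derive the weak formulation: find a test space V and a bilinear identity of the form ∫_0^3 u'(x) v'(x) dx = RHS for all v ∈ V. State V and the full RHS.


V = {v ∈ H^1(0, 3) : v(0) = 0} (test functions vanish at x = 0 where u is specified); weak form: ∫_0^3 u'v' dx = ∫_0^3 (3*x^2 - 2*x + 2) v dx − 2·v(3) for all v ∈ V.

Multiply both sides by a test function v and integrate from 0 to 3:
  ∫_0^3 −u''(x) v(x) dx = ∫_0^3 f(x) v(x) dx.
Integrate the LHS by parts once:
  ∫_0^3 −u'' v dx = −[u'(x) v(x)]_0^3 + ∫_0^3 u'(x) v'(x) dx.
Thus ∫_0^3 u'(x) v'(x) dx = ∫_0^3 f(x) v(x) dx + [u'(x) v(x)]_0^3.
Choose V so that boundary terms are either known or forced to vanish.
Mixed BC: u(0) = 0 (Dirichlet) and u'(3) = -2 (Neumann). Define V = {v ∈ H^1(0, 3) : v(0) = 0}. Then [u' v]_0^3 = u'(3)·v(3) − u'(0)·0 = − 2·v(3).
Weak formulation: find u (satisfying any essential BC) such that ∫_0^3 u'(x) v'(x) dx = ∫_0^3 f v dx − 2·v(3) for all v ∈ V (Dirichlet at 0 absorbed into V; Neumann datum at x = 3 contributes the boundary term).
Substituting f(x) = 3*x^2 - 2*x + 2, the right-hand side is ∫_0^3 (3*x^2 - 2*x + 2) v dx − 2·v(3).


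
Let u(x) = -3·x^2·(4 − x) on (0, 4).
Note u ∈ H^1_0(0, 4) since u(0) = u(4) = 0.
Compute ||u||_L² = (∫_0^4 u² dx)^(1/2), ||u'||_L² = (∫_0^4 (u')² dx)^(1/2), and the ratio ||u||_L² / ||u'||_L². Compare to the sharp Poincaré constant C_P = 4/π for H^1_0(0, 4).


||u||_L² / ||u'||_L² = 2*sqrt(14)/7 < C_P = 4/π.

u(x) = -3·x^2·(4 − x), so u'(x) = 3*x*(3*x - 8).
u(x) = -3·x^2·(4 − x) vanishes at x = 0 and x = 4, so u ∈ H^1_0(0, 4). Differentiate via the product rule and integrate the resulting polynomials term by term.
  ∫_0^4 u² dx = ∫_0^4 (9*x^6 - 72*x^5 + 144*x^4) dx. Term by term:
    ∫_0^4 9*x^6 dx = 147456/7;  ∫_0^4 -72*x^5 dx = -49152;  ∫_0^4 144*x^4 dx = 147456/5.
  Sum: 147456/7 − 49152 + 147456/5 = 49152/35.
  ∫_0^4 (u')² dx = ∫_0^4 (81*x^4 - 432*x^3 + 576*x^2) dx. Term by term:
    ∫_0^4 81*x^4 dx = 82944/5;  ∫_0^4 -432*x^3 dx = -27648;  ∫_0^4 576*x^2 dx = 12288.
  Sum: 82944/5 − 27648 + 12288 = 6144/5.
∫_0^4 u² dx = 49152/35, so ||u||_L² = 128*sqrt(105)/35.
∫_0^4 (u')² dx = 6144/5, so ||u'||_L² = 32*sqrt(30)/5.
Ratio ||u||_L² / ||u'||_L² = 2*sqrt(14)/7.
Sharp Poincaré constant on H^1_0(0, 4) is C_P = L/π = 4/π, achieved by sin(π/4·x).
A polynomial bump cannot attain the sharp Poincaré constant (only the first sine eigenfunction does), so the ratio is strictly less than C_P, consistent with ||u||_L² ≤ C_P ||u'||_L².


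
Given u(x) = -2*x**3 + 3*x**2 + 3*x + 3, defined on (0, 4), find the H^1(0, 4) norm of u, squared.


||u||_{H^1}^2 = 167464/35

The H^1 norm (squared) on an interval (0, L) is
  ||u||_{H^1}^2 = ∫_0^L u(x)^2 dx + ∫_0^L u'(x)^2 dx.
Compute u'(x) = -6*x**2 + 6*x + 3.
Then u(x)^2 = 4*x**6 - 12*x**5 - 3*x**4 + 6*x**3 + 27*x**2 + 18*x + 9 and u'(x)^2 = 36*x**4 - 72*x**3 + 36*x + 9.
Integrate each monomial from 0 to 4 using ∫_0^4 c·x^n dx = c·4^(n+1)/(n+1):
  ∫_0^4 u(x)^2 dx = ∫_0^4 (4*x^6 - 12*x^5 - 3*x^4 + 6*x^3 + 27*x^2 + 18*x + 9) dx. Term by term:
    ∫_0^4 4*x^6 dx = 65536/7;  ∫_0^4 -12*x^5 dx = -8192;  ∫_0^4 -3*x^4 dx = -3072/5;
    ∫_0^4 6*x^3 dx = 384;  ∫_0^4 27*x^2 dx = 576;  ∫_0^4 18*x dx = 144;
    ∫_0^4 9 dx = 36.
  Sum: 65536/7 − 8192 − 3072/5 + 384 + 576 + 144 + 36 = 59356/35.
  ∫_0^4 u'(x)^2 dx = ∫_0^4 (36*x^4 - 72*x^3 + 36*x + 9) dx. Term by term:
    ∫_0^4 36*x^4 dx = 36864/5;  ∫_0^4 -72*x^3 dx = -4608;  ∫_0^4 36*x dx = 288;
    ∫_0^4 9 dx = 36.
  Sum: 36864/5 − 4608 + 288 + 36 = 15444/5.
Adding: ||u||_{H^1}^2 = 59356/35 + 15444/5 = 167464/35.


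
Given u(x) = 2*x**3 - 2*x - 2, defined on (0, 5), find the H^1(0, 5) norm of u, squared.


||u||_{H^1}^2 = 1264190/21

The H^1 norm (squared) on an interval (0, L) is
  ||u||_{H^1}^2 = ∫_0^L u(x)^2 dx + ∫_0^L u'(x)^2 dx.
Compute u'(x) = 6*x**2 - 2.
Then u(x)^2 = 4*x**6 - 8*x**4 - 8*x**3 + 4*x**2 + 8*x + 4 and u'(x)^2 = 36*x**4 - 24*x**2 + 4.
Integrate each monomial from 0 to 5 using ∫_0^5 c·x^n dx = c·5^(n+1)/(n+1):
  ∫_0^5 u(x)^2 dx = ∫_0^5 (4*x^6 - 8*x^4 - 8*x^3 + 4*x^2 + 8*x + 4) dx. Term by term:
    ∫_0^5 4*x^6 dx = 312500/7;  ∫_0^5 -8*x^4 dx = -5000;  ∫_0^5 -8*x^3 dx = -1250;
    ∫_0^5 4*x^2 dx = 500/3;  ∫_0^5 8*x dx = 100;  ∫_0^5 4 dx = 20.
  Sum: 312500/7 − 5000 − 1250 + 500/3 + 100 + 20 = 812270/21.
  ∫_0^5 u'(x)^2 dx = ∫_0^5 (36*x^4 - 24*x^2 + 4) dx. Term by term:
    ∫_0^5 36*x^4 dx = 22500;  ∫_0^5 -24*x^2 dx = -1000;  ∫_0^5 4 dx = 20.
  Sum: 22500 − 1000 + 20 = 21520.
Adding: ||u||_{H^1}^2 = 812270/21 + 21520 = 1264190/21.


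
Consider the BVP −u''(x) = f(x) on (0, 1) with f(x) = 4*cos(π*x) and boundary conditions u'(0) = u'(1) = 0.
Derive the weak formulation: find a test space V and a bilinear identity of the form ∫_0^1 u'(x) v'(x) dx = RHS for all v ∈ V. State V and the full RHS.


V = H^1(0, 1) (no boundary constraint on v; u is determined up to an additive constant); weak form: ∫_0^1 u'v' dx = ∫_0^1 (4*cos(π*x)) v dx for all v ∈ V.

Multiply both sides by a test function v and integrate from 0 to 1:
  ∫_0^1 −u''(x) v(x) dx = ∫_0^1 f(x) v(x) dx.
Integrate the LHS by parts once:
  ∫_0^1 −u'' v dx = −[u'(x) v(x)]_0^1 + ∫_0^1 u'(x) v'(x) dx.
Thus ∫_0^1 u'(x) v'(x) dx = ∫_0^1 f(x) v(x) dx + [u'(x) v(x)]_0^1.
Choose V so that boundary terms are either known or forced to vanish.
u has homogeneous Neumann: u'(0) = u'(1) = 0. So [u' v]_0^1 = 0·v(1) − 0·v(0) = 0 for any v; take V = H^1(0, 1).
Weak formulation: find u (satisfying any essential BC) such that ∫_0^1 u'(x) v'(x) dx = ∫_0^1 f v dx for all v ∈ V (homogeneous Neumann, so boundary terms vanish).
Substituting f(x) = 4*cos(π*x), the right-hand side is ∫_0^1 (4*cos(π*x)) v dx.
Compatibility check (pure Neumann): taking v ≡ 1 ∈ V gives 0 = ∫_0^1 f dx + (0) − (0), i.e. ∫_0^1 f dx must equal u'(0) − u'(1) = 0. Indeed ∫_0^1 (4*cos(π*x)) dx = 0, so the data are compatible. The solution is then unique only up to an additive constant (fix it e.g. by requiring ∫_0^1 u dx = 0).


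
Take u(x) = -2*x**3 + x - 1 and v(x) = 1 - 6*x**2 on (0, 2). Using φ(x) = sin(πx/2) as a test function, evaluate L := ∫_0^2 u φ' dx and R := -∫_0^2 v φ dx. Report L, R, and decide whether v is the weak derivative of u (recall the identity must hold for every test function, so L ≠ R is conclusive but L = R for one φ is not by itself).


LHS = -192/π^3 + 44/π, RHS = -192/π^3 + 44/π. Yes, v = u' weakly.

u(x) = -2*x**3 + x - 1, classical derivative u'(x) = 1 - 6*x**2.
φ(x) = sin(πx/2), so φ'(x) = π*cos(π*x/2)/2.
Note φ(0) = φ(2) = 0, so the boundary term u·φ vanishes.
LHS = ∫_0^2 u(x) φ'(x) dx = ∫_0^2 (-π*x^3*cos(π*x/2) + π*x*cos(π*x/2)/2 - π*cos(π*x/2)/2) dx. Term by term:
  ∫_0^2 -π*cos(π*x/2)/2 dx = 0;  ∫_0^2 π*x*cos(π*x/2)/2 dx = -4/π;  ∫_0^2 -π*x^3*cos(π*x/2) dx = -192/π^3 + 48/π.
Sum: 0 − 4/π + -192/π^3 + 48/π = -192/π^3 + 44/π.
So LHS = -192/π^3 + 44/π.
∫_0^2 v(x) φ(x) dx = ∫_0^2 (-6*x^2*sin(π*x/2) + sin(π*x/2)) dx. Term by term:
  ∫_0^2 -6*x^2*sin(π*x/2) dx = -48/π + 192/π^3;  ∫_0^2 sin(π*x/2) dx = 4/π.
Sum: -48/π + 192/π^3 + 4/π = -44/π + 192/π^3.
So RHS = -∫_0^2 v(x) φ(x) dx = -192/π^3 + 44/π.
LHS = RHS, so the identity holds for this test φ.
Moreover u is smooth here and v(x) = u'(x) = 1 - 6*x**2 pointwise, so the identity holds for every test function. Hence v is the weak derivative of u.


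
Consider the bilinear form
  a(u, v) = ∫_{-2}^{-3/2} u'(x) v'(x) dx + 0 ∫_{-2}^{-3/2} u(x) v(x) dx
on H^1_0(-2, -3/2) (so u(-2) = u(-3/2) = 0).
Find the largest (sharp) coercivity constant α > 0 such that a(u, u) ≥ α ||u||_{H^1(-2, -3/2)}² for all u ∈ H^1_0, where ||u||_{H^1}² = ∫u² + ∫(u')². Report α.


α = 4*π^2/(1 + 4*π^2)

Coercivity of a(·,·) on H^1_0(-2, -3/2) means a(u, u) ≥ α ||u||_{H^1}² for every u ∈ H^1_0.
The interval has length L = 1/2, and Poincaré/coercivity depend only on L. Here a(u, u) = ∫(u')² + (0)·∫u².
Here c = 0, so a(u,u) = ∫(u')² alone. The condition a(u,u) ≥ α||u||_{H^1}² reads (1−α)∫(u')² ≥ (α−c)∫u². Any admissible α is ≤ 1 (rapidly oscillating u have ∫u²/∫(u')² → 0), and α = 1 would force 0 ≥ (1−c)∫u², impossible since c < 1; so 1−α > 0. By the sharp Poincaré inequality on H^1_0 of an interval of length L, ∫(u')² ≥ (π/L)²∫u² with equality for the first sine mode sin(π(x−x₀)/L) (x₀ the left endpoint), so the inequality holds for all u iff (1−α)(π/L)² ≥ α − c, i.e. α ≤ ((π/L)² + c)/((π/L)² + 1) = (1 + c(L/π)²)/(1 + (L/π)²). (Direct route, valid since c ≤ 0: Poincaré gives c∫u² ≥ c(L/π)²∫(u')², so a(u,u) ≥ (1 + c(L/π)²)∫(u')², while ||u||_{H^1}² ≤ (1 + (L/π)²)∫(u')²; dividing yields the same α.) With (π/L)² = 4*π^2 and c = 0, the largest admissible constant is α = ((π/L)² + c)/((π/L)² + 1).
Simplifying, α = 4*π^2/(1 + 4*π^2).


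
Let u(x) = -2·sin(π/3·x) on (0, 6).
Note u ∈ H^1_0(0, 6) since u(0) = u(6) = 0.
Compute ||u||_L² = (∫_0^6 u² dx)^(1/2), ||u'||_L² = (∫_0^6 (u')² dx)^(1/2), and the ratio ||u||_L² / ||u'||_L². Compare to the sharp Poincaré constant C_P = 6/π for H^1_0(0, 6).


||u||_L² / ||u'||_L² = 3/π < C_P = 6/π.

u(x) = -2·sin(π/3·x), so u'(x) = -2*π*cos(π*x/3)/3.
Writing u(x) = A·sin(kπx/L) with A = -2 and k = 2, use ∫_0^L sin²(kπx/L) dx = L/2 and ∫_0^L cos²(kπx/L) dx = L/2.
u² = 4·sin²(π/3·x) and (u')² = 4*π^2/9·cos²(π/3·x), and each of sin², cos² integrates to L/2 = 3 over (0, 6).
∫_0^6 u² dx = 12, so ||u||_L² = 2*sqrt(3).
∫_0^6 (u')² dx = 4*π^2/3, so ||u'||_L² = 2*sqrt(3)*π/3.
Ratio ||u||_L² / ||u'||_L² = 3/π.
Sharp Poincaré constant on H^1_0(0, 6) is C_P = L/π = 6/π, achieved by sin(π/6·x).
This is the k = 2 harmonic; the ratio L/(kπ) is strictly less than C_P = L/π, consistent with the sharp inequality ||u||_L² ≤ C_P ||u'||_L².


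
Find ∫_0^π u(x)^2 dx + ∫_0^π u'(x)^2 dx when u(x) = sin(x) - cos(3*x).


||u||_{H^1(0,π)}^2 = 6*π

u'(x) = 3*sin(3*x) + cos(x).
Expand u² and (u')² and integrate term by term on (0, π), using: for integers n ≥ 1, ∫_0^π sin²(nx) dx = ∫_0^π cos²(nx) dx = π/2; for n ≠ n', ∫_0^π sin(nx)sin(n'x) dx = ∫_0^π cos(nx)cos(n'x) dx = 0; and by product-to-sum, ∫_0^π sin(nx)cos(n'x) dx = ½∫_0^π [sin((n+n')x) + sin((n−n')x)] dx, which is 0 when n+n' is even and 2n/(n²−n'²) when n+n' is odd (it need not vanish on (0, π)).
  u² squared terms: (-1)²·∫cos(3x)² dx = 1·π/2 = π/2;  (1)²·∫sin(x)² dx = 1·π/2 = π/2.
  u² cross terms: 2·(-1)·(1)·∫cos(3x)·sin(x) dx = -2·(0) = 0.
  So ∫_0^π u² dx = π/2 + π/2 + 0 = π.
  (u')² squared terms: (3)²·∫sin(3x)² dx = 9·π/2 = 9*π/2;  (1)²·∫cos(x)² dx = 1·π/2 = π/2.
  (u')² cross terms: 2·(3)·(1)·∫sin(3x)·cos(x) dx = 6·(0) = 0.
  So ∫_0^π (u')² dx = 9*π/2 + π/2 + 0 = 5*π.
||u||_{H^1}^2 = (π) + (5*π) = 6*π.


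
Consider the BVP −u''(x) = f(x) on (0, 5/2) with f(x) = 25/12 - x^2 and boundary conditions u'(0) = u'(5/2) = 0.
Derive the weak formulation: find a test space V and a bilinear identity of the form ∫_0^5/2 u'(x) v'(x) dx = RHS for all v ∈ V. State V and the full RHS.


V = H^1(0, 5/2) (no boundary constraint on v; u is determined up to an additive constant); weak form: ∫_0^5/2 u'v' dx = ∫_0^5/2 (25/12 - x^2) v dx for all v ∈ V.

Multiply both sides by a test function v and integrate from 0 to 5/2:
  ∫_0^5/2 −u''(x) v(x) dx = ∫_0^5/2 f(x) v(x) dx.
Integrate the LHS by parts once:
  ∫_0^5/2 −u'' v dx = −[u'(x) v(x)]_0^5/2 + ∫_0^5/2 u'(x) v'(x) dx.
Thus ∫_0^5/2 u'(x) v'(x) dx = ∫_0^5/2 f(x) v(x) dx + [u'(x) v(x)]_0^5/2.
Choose V so that boundary terms are either known or forced to vanish.
u has homogeneous Neumann: u'(0) = u'(5/2) = 0. So [u' v]_0^5/2 = 0·v(5/2) − 0·v(0) = 0 for any v; take V = H^1(0, 5/2).
Weak formulation: find u (satisfying any essential BC) such that ∫_0^5/2 u'(x) v'(x) dx = ∫_0^5/2 f v dx for all v ∈ V (homogeneous Neumann, so boundary terms vanish).
Substituting f(x) = 25/12 - x^2, the right-hand side is ∫_0^5/2 (25/12 - x^2) v dx.
Compatibility check (pure Neumann): taking v ≡ 1 ∈ V gives 0 = ∫_0^5/2 f dx + (0) − (0), i.e. ∫_0^5/2 f dx must equal u'(0) − u'(5/2) = 0. Indeed ∫_0^5/2 (25/12 - x^2) dx = 0, so the data are compatible. The solution is then unique only up to an additive constant (fix it e.g. by requiring ∫_0^5/2 u dx = 0).


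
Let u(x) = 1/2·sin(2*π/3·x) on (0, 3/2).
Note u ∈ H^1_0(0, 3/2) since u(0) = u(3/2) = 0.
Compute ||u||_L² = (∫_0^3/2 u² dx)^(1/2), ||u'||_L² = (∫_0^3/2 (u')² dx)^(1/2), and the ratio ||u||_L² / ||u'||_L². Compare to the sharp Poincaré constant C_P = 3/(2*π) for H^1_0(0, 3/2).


||u||_L² / ||u'||_L² = 3/(2*π) = C_P.

u(x) = 1/2·sin(2*π/3·x), so u'(x) = π*cos(2*π*x/3)/3.
Writing u(x) = A·sin(kπx/L) with A = 1/2 and k = 1, use ∫_0^L sin²(kπx/L) dx = L/2 and ∫_0^L cos²(kπx/L) dx = L/2.
u² = 1/4·sin²(2*π/3·x) and (u')² = π^2/9·cos²(2*π/3·x), and each of sin², cos² integrates to L/2 = 3/4 over (0, 3/2).
∫_0^3/2 u² dx = 3/16, so ||u||_L² = sqrt(3)/4.
∫_0^3/2 (u')² dx = π^2/12, so ||u'||_L² = sqrt(3)*π/6.
Ratio ||u||_L² / ||u'||_L² = 3/(2*π).
Sharp Poincaré constant on H^1_0(0, 3/2) is C_P = L/π = 3/(2*π), achieved by sin(2*π/3·x).
This is the k = 1 eigenfunction (up to amplitude), so the ratio equals the sharp Poincaré constant exactly.


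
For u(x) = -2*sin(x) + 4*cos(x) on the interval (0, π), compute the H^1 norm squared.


||u||_{H^1(0,π)}^2 = 20*π

u'(x) = -4*sin(x) - 2*cos(x).
Expand u² and (u')² and integrate term by term on (0, π), using: for integers n ≥ 1, ∫_0^π sin²(nx) dx = ∫_0^π cos²(nx) dx = π/2; for n ≠ n', ∫_0^π sin(nx)sin(n'x) dx = ∫_0^π cos(nx)cos(n'x) dx = 0; and by product-to-sum, ∫_0^π sin(nx)cos(n'x) dx = ½∫_0^π [sin((n+n')x) + sin((n−n')x)] dx, which is 0 when n+n' is even and 2n/(n²−n'²) when n+n' is odd (it need not vanish on (0, π)).
  u² squared terms: (-2)²·∫sin(x)² dx = 4·π/2 = 2*π;  (4)²·∫cos(x)² dx = 16·π/2 = 8*π.
  u² cross terms: 2·(-2)·(4)·∫sin(x)·cos(x) dx = -16·(0) = 0.
  So ∫_0^π u² dx = 2*π + 8*π + 0 = 10*π.
  (u')² squared terms: (-4)²·∫sin(x)² dx = 16·π/2 = 8*π;  (-2)²·∫cos(x)² dx = 4·π/2 = 2*π.
  (u')² cross terms: 2·(-4)·(-2)·∫sin(x)·cos(x) dx = 16·(0) = 0.
  So ∫_0^π (u')² dx = 8*π + 2*π + 0 = 10*π.
||u||_{H^1}^2 = (10*π) + (10*π) = 20*π.


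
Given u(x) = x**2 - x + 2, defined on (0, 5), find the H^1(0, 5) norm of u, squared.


||u||_{H^1}^2 = 1225/2

The H^1 norm (squared) on an interval (0, L) is
  ||u||_{H^1}^2 = ∫_0^L u(x)^2 dx + ∫_0^L u'(x)^2 dx.
Compute u'(x) = 2*x - 1.
Then u(x)^2 = x**4 - 2*x**3 + 5*x**2 - 4*x + 4 and u'(x)^2 = 4*x**2 - 4*x + 1.
Integrate each monomial from 0 to 5 using ∫_0^5 c·x^n dx = c·5^(n+1)/(n+1):
  ∫_0^5 u(x)^2 dx = ∫_0^5 (x^4 - 2*x^3 + 5*x^2 - 4*x + 4) dx. Term by term:
    ∫_0^5 x^4 dx = 625;  ∫_0^5 -2*x^3 dx = -625/2;  ∫_0^5 5*x^2 dx = 625/3;
    ∫_0^5 -4*x dx = -50;  ∫_0^5 4 dx = 20.
  Sum: 625 − 625/2 + 625/3 − 50 + 20 = 2945/6.
  ∫_0^5 u'(x)^2 dx = ∫_0^5 (4*x^2 - 4*x + 1) dx. Term by term:
    ∫_0^5 4*x^2 dx = 500/3;  ∫_0^5 -4*x dx = -50;  ∫_0^5 1 dx = 5.
  Sum: 500/3 − 50 + 5 = 365/3.
Adding: ||u||_{H^1}^2 = 2945/6 + 365/3 = 1225/2.


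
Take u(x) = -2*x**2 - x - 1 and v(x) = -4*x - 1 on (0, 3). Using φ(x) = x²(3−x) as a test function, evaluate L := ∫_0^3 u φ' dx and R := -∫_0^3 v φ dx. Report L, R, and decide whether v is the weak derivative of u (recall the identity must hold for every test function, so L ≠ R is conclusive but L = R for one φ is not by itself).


LHS = 1107/20, RHS = 1107/20. Yes, v = u' weakly.

u(x) = -2*x**2 - x - 1, classical derivative u'(x) = -4*x - 1.
φ(x) = x²(3−x), so φ'(x) = 3*x*(2 - x).
Note φ(0) = φ(3) = 0, so the boundary term u·φ vanishes.
LHS = ∫_0^3 u(x) φ'(x) dx = ∫_0^3 (6*x^4 - 9*x^3 - 3*x^2 - 6*x) dx. Term by term:
  ∫_0^3 6*x^4 dx = 1458/5;  ∫_0^3 -9*x^3 dx = -729/4;  ∫_0^3 -3*x^2 dx = -27;
  ∫_0^3 -6*x dx = -27.
Sum: 1458/5 − 729/4 − 27 − 27 = 1107/20.
So LHS = 1107/20.
∫_0^3 v(x) φ(x) dx = ∫_0^3 (4*x^4 - 11*x^3 - 3*x^2) dx. Term by term:
  ∫_0^3 4*x^4 dx = 972/5;  ∫_0^3 -11*x^3 dx = -891/4;  ∫_0^3 -3*x^2 dx = -27.
Sum: 972/5 − 891/4 − 27 = -1107/20.
So RHS = -∫_0^3 v(x) φ(x) dx = 1107/20.
LHS = RHS, so the identity holds for this test φ.
Moreover u is smooth here and v(x) = u'(x) = -4*x - 1 pointwise, so the identity holds for every test function. Hence v is the weak derivative of u.


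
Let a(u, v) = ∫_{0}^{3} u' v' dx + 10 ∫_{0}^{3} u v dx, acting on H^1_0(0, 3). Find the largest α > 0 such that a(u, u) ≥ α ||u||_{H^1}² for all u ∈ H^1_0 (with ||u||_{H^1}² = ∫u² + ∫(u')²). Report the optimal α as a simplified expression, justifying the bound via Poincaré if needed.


α = 1

Coercivity of a(·,·) on H^1_0(0, 3) means a(u, u) ≥ α ||u||_{H^1}² for every u ∈ H^1_0.
The interval has length L = 3, and Poincaré/coercivity depend only on L. Here a(u, u) = ∫(u')² + (10)·∫u².
Here c = 10 ≥ 1, so a(u,u) = ∫(u')² + c∫u² ≥ ∫(u')² + ∫u² = ||u||_{H^1}², i.e. α = 1 works. No larger α is possible: a(u,u) ≥ α||u||_{H^1}² means (1−α)∫(u')² ≥ (α−c)∫u², and for the modes u_n = sin(nπ(x−x₀)/L) (x₀ the left endpoint) one has ∫u_n²/∫(u_n')² = (L/(nπ))² → 0, so a(u_n,u_n)/||u_n||_{H^1}² → 1. Hence the optimal constant is α = 1.
Therefore α = 1.


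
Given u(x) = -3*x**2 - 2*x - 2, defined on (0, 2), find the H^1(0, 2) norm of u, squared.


||u||_{H^1}^2 = 4864/15

The H^1 norm (squared) on an interval (0, L) is
  ||u||_{H^1}^2 = ∫_0^L u(x)^2 dx + ∫_0^L u'(x)^2 dx.
Compute u'(x) = -6*x - 2.
Then u(x)^2 = 9*x**4 + 12*x**3 + 16*x**2 + 8*x + 4 and u'(x)^2 = 36*x**2 + 24*x + 4.
Integrate each monomial from 0 to 2 using ∫_0^2 c·x^n dx = c·2^(n+1)/(n+1):
  ∫_0^2 u(x)^2 dx = ∫_0^2 (9*x^4 + 12*x^3 + 16*x^2 + 8*x + 4) dx. Term by term:
    ∫_0^2 9*x^4 dx = 288/5;  ∫_0^2 12*x^3 dx = 48;  ∫_0^2 16*x^2 dx = 128/3;
    ∫_0^2 8*x dx = 16;  ∫_0^2 4 dx = 8.
  Sum: 288/5 + 48 + 128/3 + 16 + 8 = 2584/15.
  ∫_0^2 u'(x)^2 dx = ∫_0^2 (36*x^2 + 24*x + 4) dx. Term by term:
    ∫_0^2 36*x^2 dx = 96;  ∫_0^2 24*x dx = 48;  ∫_0^2 4 dx = 8.
  Sum: 96 + 48 + 8 = 152.
Adding: ||u||_{H^1}^2 = 2584/15 + 152 = 4864/15.


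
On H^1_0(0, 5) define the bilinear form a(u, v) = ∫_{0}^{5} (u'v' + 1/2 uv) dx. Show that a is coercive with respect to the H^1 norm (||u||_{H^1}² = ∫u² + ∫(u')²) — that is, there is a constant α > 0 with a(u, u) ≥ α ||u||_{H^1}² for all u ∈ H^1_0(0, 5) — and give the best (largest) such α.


α = (π^2 + 25/2)/(π^2 + 25)

Coercivity of a(·,·) on H^1_0(0, 5) means a(u, u) ≥ α ||u||_{H^1}² for every u ∈ H^1_0.
The interval has length L = 5, and Poincaré/coercivity depend only on L. Here a(u, u) = ∫(u')² + (1/2)·∫u².
Here 0 < c = 1/2 < 1. The condition a(u,u) ≥ α||u||_{H^1}² reads (1−α)∫(u')² ≥ (α−c)∫u². Any admissible α is ≤ 1 (rapidly oscillating u have ∫u²/∫(u')² → 0), and α = 1 would force 0 ≥ (1−c)∫u², impossible since c < 1; so 1−α > 0. By the sharp Poincaré inequality on H^1_0 of an interval of length L, ∫(u')² ≥ (π/L)²∫u² with equality for the first sine mode sin(π(x−x₀)/L) (x₀ the left endpoint), so the inequality holds for all u iff (1−α)(π/L)² ≥ α − c, i.e. α ≤ ((π/L)² + c)/((π/L)² + 1) = (1 + c(L/π)²)/(1 + (L/π)²). With (π/L)² = π^2/25 and c = 1/2, the largest admissible constant is α = ((π/L)² + c)/((π/L)² + 1).
Simplifying, α = (π^2 + 25/2)/(π^2 + 25).


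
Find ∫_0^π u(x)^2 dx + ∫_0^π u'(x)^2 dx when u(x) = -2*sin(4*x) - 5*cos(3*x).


||u||_{H^1(0,π)}^2 = 1600/7 + 159*π

u'(x) = 15*sin(3*x) - 8*cos(4*x).
Expand u² and (u')² and integrate term by term on (0, π), using: for integers n ≥ 1, ∫_0^π sin²(nx) dx = ∫_0^π cos²(nx) dx = π/2; for n ≠ n', ∫_0^π sin(nx)sin(n'x) dx = ∫_0^π cos(nx)cos(n'x) dx = 0; and by product-to-sum, ∫_0^π sin(nx)cos(n'x) dx = ½∫_0^π [sin((n+n')x) + sin((n−n')x)] dx, which is 0 when n+n' is even and 2n/(n²−n'²) when n+n' is odd (it need not vanish on (0, π)).
  u² squared terms: (-5)²·∫cos(3x)² dx = 25·π/2 = 25*π/2;  (-2)²·∫sin(4x)² dx = 4·π/2 = 2*π.
  u² cross terms: 2·(-5)·(-2)·∫cos(3x)·sin(4x) dx = 20·(8/7) = 160/7.
  So ∫_0^π u² dx = 25*π/2 + 2*π + 160/7 = 160/7 + 29*π/2.
  (u')² squared terms: (-8)²·∫cos(4x)² dx = 64·π/2 = 32*π;  (15)²·∫sin(3x)² dx = 225·π/2 = 225*π/2.
  (u')² cross terms: 2·(-8)·(15)·∫cos(4x)·sin(3x) dx = -240·(-6/7) = 1440/7.
  So ∫_0^π (u')² dx = 32*π + 225*π/2 + 1440/7 = 1440/7 + 289*π/2.
||u||_{H^1}^2 = (160/7 + 29*π/2) + (1440/7 + 289*π/2) = 1600/7 + 159*π.


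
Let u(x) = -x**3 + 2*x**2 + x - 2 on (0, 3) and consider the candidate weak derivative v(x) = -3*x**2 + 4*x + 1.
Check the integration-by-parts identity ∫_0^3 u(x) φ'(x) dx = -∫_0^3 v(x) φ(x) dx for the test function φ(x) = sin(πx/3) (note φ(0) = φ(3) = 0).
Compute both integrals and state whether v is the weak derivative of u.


LHS = -324/π^3 + 39/π, RHS = -324/π^3 + 39/π. Yes, v = u' weakly.

u(x) = -x**3 + 2*x**2 + x - 2, classical derivative u'(x) = -3*x**2 + 4*x + 1.
φ(x) = sin(πx/3), so φ'(x) = π*cos(π*x/3)/3.
Note φ(0) = φ(3) = 0, so the boundary term u·φ vanishes.
LHS = ∫_0^3 u(x) φ'(x) dx = ∫_0^3 (-π*x^3*cos(π*x/3)/3 + 2*π*x^2*cos(π*x/3)/3 + π*x*cos(π*x/3)/3 - 2*π*cos(π*x/3)/3) dx. Term by term:
  ∫_0^3 -2*π*cos(π*x/3)/3 dx = 0;  ∫_0^3 -π*x^3*cos(π*x/3)/3 dx = -324/π^3 + 81/π;  ∫_0^3 π*x*cos(π*x/3)/3 dx = -6/π;
  ∫_0^3 2*π*x^2*cos(π*x/3)/3 dx = -36/π.
Sum: 0 + -324/π^3 + 81/π − 6/π − 36/π = -324/π^3 + 39/π.
So LHS = -324/π^3 + 39/π.
∫_0^3 v(x) φ(x) dx = ∫_0^3 (-3*x^2*sin(π*x/3) + 4*x*sin(π*x/3) + sin(π*x/3)) dx. Term by term:
  ∫_0^3 -3*x^2*sin(π*x/3) dx = -81/π + 324/π^3;  ∫_0^3 4*x*sin(π*x/3) dx = 36/π;  ∫_0^3 sin(π*x/3) dx = 6/π.
Sum: -81/π + 324/π^3 + 36/π + 6/π = -39/π + 324/π^3.
So RHS = -∫_0^3 v(x) φ(x) dx = -324/π^3 + 39/π.
LHS = RHS, so the identity holds for this test φ.
Moreover u is smooth here and v(x) = u'(x) = -3*x**2 + 4*x + 1 pointwise, so the identity holds for every test function. Hence v is the weak derivative of u.


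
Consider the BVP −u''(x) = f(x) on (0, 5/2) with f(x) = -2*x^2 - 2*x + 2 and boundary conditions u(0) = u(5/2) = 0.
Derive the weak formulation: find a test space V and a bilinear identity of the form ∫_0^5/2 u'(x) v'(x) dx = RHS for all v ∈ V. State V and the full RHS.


V = H^1_0(0, 5/2) (so v(0) = v(5/2) = 0); weak form: ∫_0^5/2 u'v' dx = ∫_0^5/2 (-2*x^2 - 2*x + 2) v dx for all v ∈ V.

Multiply both sides by a test function v and integrate from 0 to 5/2:
  ∫_0^5/2 −u''(x) v(x) dx = ∫_0^5/2 f(x) v(x) dx.
Integrate the LHS by parts once:
  ∫_0^5/2 −u'' v dx = −[u'(x) v(x)]_0^5/2 + ∫_0^5/2 u'(x) v'(x) dx.
Thus ∫_0^5/2 u'(x) v'(x) dx = ∫_0^5/2 f(x) v(x) dx + [u'(x) v(x)]_0^5/2.
Choose V so that boundary terms are either known or forced to vanish.
u is Dirichlet: u(0) = u(5/2) = 0. Let V = H^1_0(0, 5/2); then v(0) = v(5/2) = 0, and [u' v]_0^5/2 = 0.
Weak formulation: find u (satisfying any essential BC) such that ∫_0^5/2 u'(x) v'(x) dx = ∫_0^5/2 f v dx for all v ∈ V.
Substituting f(x) = -2*x^2 - 2*x + 2, the right-hand side is ∫_0^5/2 (-2*x^2 - 2*x + 2) v dx.


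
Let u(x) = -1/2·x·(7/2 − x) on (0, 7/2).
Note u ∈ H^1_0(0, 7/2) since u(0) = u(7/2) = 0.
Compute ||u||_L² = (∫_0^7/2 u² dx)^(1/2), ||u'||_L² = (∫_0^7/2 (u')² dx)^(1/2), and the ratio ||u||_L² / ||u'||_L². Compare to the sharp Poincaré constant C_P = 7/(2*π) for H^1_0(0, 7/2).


||u||_L² / ||u'||_L² = 7*sqrt(10)/20 < C_P = 7/(2*π).

u(x) = -1/2·x·(7/2 − x), so u'(x) = x - 7/4.
u(x) = -1/2·x·(7/2 − x) vanishes at x = 0 and x = 7/2, so u ∈ H^1_0(0, 7/2). Differentiate via the product rule and integrate the resulting polynomials term by term.
  ∫_0^7/2 u² dx = ∫_0^7/2 (x^4/4 - 7*x^3/4 + 49*x^2/16) dx. Term by term:
    ∫_0^7/2 x^4/4 dx = 16807/640;  ∫_0^7/2 -7*x^3/4 dx = -16807/256;  ∫_0^7/2 49*x^2/16 dx = 16807/384.
  Sum: 16807/640 − 16807/256 + 16807/384 = 16807/3840.
  ∫_0^7/2 (u')² dx = ∫_0^7/2 (x^2 - 7*x/2 + 49/16) dx. Term by term:
    ∫_0^7/2 x^2 dx = 343/24;  ∫_0^7/2 -7*x/2 dx = -343/16;  ∫_0^7/2 49/16 dx = 343/32.
  Sum: 343/24 − 343/16 + 343/32 = 343/96.
∫_0^7/2 u² dx = 16807/3840, so ||u||_L² = 49*sqrt(105)/240.
∫_0^7/2 (u')² dx = 343/96, so ||u'||_L² = 7*sqrt(42)/24.
Ratio ||u||_L² / ||u'||_L² = 7*sqrt(10)/20.
Sharp Poincaré constant on H^1_0(0, 7/2) is C_P = L/π = 7/(2*π), achieved by sin(2*π/7·x).
A polynomial bump cannot attain the sharp Poincaré constant (only the first sine eigenfunction does), so the ratio is strictly less than C_P, consistent with ||u||_L² ≤ C_P ||u'||_L².


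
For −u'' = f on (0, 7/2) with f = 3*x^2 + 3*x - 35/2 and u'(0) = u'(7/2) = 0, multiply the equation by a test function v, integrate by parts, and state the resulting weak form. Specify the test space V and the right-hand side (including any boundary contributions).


V = H^1(0, 7/2) (no boundary constraint on v; u is determined up to an additive constant); weak form: ∫_0^7/2 u'v' dx = ∫_0^7/2 (3*x^2 + 3*x - 35/2) v dx for all v ∈ V.

Multiply both sides by a test function v and integrate from 0 to 7/2:
  ∫_0^7/2 −u''(x) v(x) dx = ∫_0^7/2 f(x) v(x) dx.
Integrate the LHS by parts once:
  ∫_0^7/2 −u'' v dx = −[u'(x) v(x)]_0^7/2 + ∫_0^7/2 u'(x) v'(x) dx.
Thus ∫_0^7/2 u'(x) v'(x) dx = ∫_0^7/2 f(x) v(x) dx + [u'(x) v(x)]_0^7/2.
Choose V so that boundary terms are either known or forced to vanish.
u has homogeneous Neumann: u'(0) = u'(7/2) = 0. So [u' v]_0^7/2 = 0·v(7/2) − 0·v(0) = 0 for any v; take V = H^1(0, 7/2).
Weak formulation: find u (satisfying any essential BC) such that ∫_0^7/2 u'(x) v'(x) dx = ∫_0^7/2 f v dx for all v ∈ V (homogeneous Neumann, so boundary terms vanish).
Substituting f(x) = 3*x^2 + 3*x - 35/2, the right-hand side is ∫_0^7/2 (3*x^2 + 3*x - 35/2) v dx.
Compatibility check (pure Neumann): taking v ≡ 1 ∈ V gives 0 = ∫_0^7/2 f dx + (0) − (0), i.e. ∫_0^7/2 f dx must equal u'(0) − u'(7/2) = 0. Indeed ∫_0^7/2 (3*x^2 + 3*x - 35/2) dx = 0, so the data are compatible. The solution is then unique only up to an additive constant (fix it e.g. by requiring ∫_0^7/2 u dx = 0).


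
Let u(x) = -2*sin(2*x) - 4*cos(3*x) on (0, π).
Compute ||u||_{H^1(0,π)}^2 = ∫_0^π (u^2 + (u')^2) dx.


||u||_{H^1(0,π)}^2 = -128 + 90*π

u'(x) = 12*sin(3*x) - 4*cos(2*x).
Expand u² and (u')² and integrate term by term on (0, π), using: for integers n ≥ 1, ∫_0^π sin²(nx) dx = ∫_0^π cos²(nx) dx = π/2; for n ≠ n', ∫_0^π sin(nx)sin(n'x) dx = ∫_0^π cos(nx)cos(n'x) dx = 0; and by product-to-sum, ∫_0^π sin(nx)cos(n'x) dx = ½∫_0^π [sin((n+n')x) + sin((n−n')x)] dx, which is 0 when n+n' is even and 2n/(n²−n'²) when n+n' is odd (it need not vanish on (0, π)).
  u² squared terms: (-4)²·∫cos(3x)² dx = 16·π/2 = 8*π;  (-2)²·∫sin(2x)² dx = 4·π/2 = 2*π.
  u² cross terms: 2·(-4)·(-2)·∫cos(3x)·sin(2x) dx = 16·(-4/5) = -64/5.
  So ∫_0^π u² dx = 8*π + 2*π − 64/5 = -64/5 + 10*π.
  (u')² squared terms: (-4)²·∫cos(2x)² dx = 16·π/2 = 8*π;  (12)²·∫sin(3x)² dx = 144·π/2 = 72*π.
  (u')² cross terms: 2·(-4)·(12)·∫cos(2x)·sin(3x) dx = -96·(6/5) = -576/5.
  So ∫_0^π (u')² dx = 8*π + 72*π − 576/5 = -576/5 + 80*π.
||u||_{H^1}^2 = (-64/5 + 10*π) + (-576/5 + 80*π) = -128 + 90*π.


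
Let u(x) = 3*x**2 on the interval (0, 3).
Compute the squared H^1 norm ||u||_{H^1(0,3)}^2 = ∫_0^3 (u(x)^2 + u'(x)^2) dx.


||u||_{H^1}^2 = 3807/5

The H^1 norm (squared) on an interval (0, L) is
  ||u||_{H^1}^2 = ∫_0^L u(x)^2 dx + ∫_0^L u'(x)^2 dx.
Compute u'(x) = 6*x.
Then u(x)^2 = 9*x**4 and u'(x)^2 = 36*x**2.
Integrate each monomial from 0 to 3 using ∫_0^3 c·x^n dx = c·3^(n+1)/(n+1):
  ∫_0^3 u(x)^2 dx = ∫_0^3 (9*x^4) dx. Term by term:
    ∫_0^3 9*x^4 dx = 2187/5.
  ∫_0^3 u'(x)^2 dx = ∫_0^3 (36*x^2) dx. Term by term:
    ∫_0^3 36*x^2 dx = 324.
Adding: ||u||_{H^1}^2 = 2187/5 + 324 = 3807/5.


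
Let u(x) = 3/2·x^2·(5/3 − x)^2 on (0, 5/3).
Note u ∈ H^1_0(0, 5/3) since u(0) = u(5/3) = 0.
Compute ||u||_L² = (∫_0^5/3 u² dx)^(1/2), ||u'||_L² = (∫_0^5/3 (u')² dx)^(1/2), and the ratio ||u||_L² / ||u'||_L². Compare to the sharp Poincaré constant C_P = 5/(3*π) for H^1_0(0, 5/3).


||u||_L² / ||u'||_L² = 5*sqrt(3)/18 < C_P = 5/(3*π).

u(x) = 3/2·x^2·(5/3 − x)^2, so u'(x) = x*(3*x - 5)*(6*x - 5)/3.
u(x) = 3/2·x^2·(5/3 − x)^2 vanishes at x = 0 and x = 5/3, so u ∈ H^1_0(0, 5/3). Differentiate via the product rule and integrate the resulting polynomials term by term.
  ∫_0^5/3 u² dx = ∫_0^5/3 (9*x^8/4 - 15*x^7 + 75*x^6/2 - 125*x^5/3 + 625*x^4/36) dx. Term by term:
    ∫_0^5/3 9*x^8/4 dx = 1953125/78732;  ∫_0^5/3 -15*x^7 dx = -1953125/17496;  ∫_0^5/3 75*x^6/2 dx = 1953125/10206;
    ∫_0^5/3 -125*x^5/3 dx = -1953125/13122;  ∫_0^5/3 625*x^4/36 dx = 390625/8748.
  Sum: 1953125/78732 − 1953125/17496 + 1953125/10206 − 1953125/13122 + 390625/8748 = 390625/1102248.
  ∫_0^5/3 (u')² dx = ∫_0^5/3 (36*x^6 - 180*x^5 + 325*x^4 - 250*x^3 + 625*x^2/9) dx. Term by term:
    ∫_0^5/3 36*x^6 dx = 312500/1701;  ∫_0^5/3 -180*x^5 dx = -156250/243;  ∫_0^5/3 325*x^4 dx = 203125/243;
    ∫_0^5/3 -250*x^3 dx = -78125/162;  ∫_0^5/3 625*x^2/9 dx = 78125/729.
  Sum: 312500/1701 − 156250/243 + 203125/243 − 78125/162 + 78125/729 = 15625/10206.
∫_0^5/3 u² dx = 390625/1102248, so ||u||_L² = 625*sqrt(42)/6804.
∫_0^5/3 (u')² dx = 15625/10206, so ||u'||_L² = 125*sqrt(14)/378.
Ratio ||u||_L² / ||u'||_L² = 5*sqrt(3)/18.
Sharp Poincaré constant on H^1_0(0, 5/3) is C_P = L/π = 5/(3*π), achieved by sin(3*π/5·x).
A polynomial bump cannot attain the sharp Poincaré constant (only the first sine eigenfunction does), so the ratio is strictly less than C_P, consistent with ||u||_L² ≤ C_P ||u'||_L².


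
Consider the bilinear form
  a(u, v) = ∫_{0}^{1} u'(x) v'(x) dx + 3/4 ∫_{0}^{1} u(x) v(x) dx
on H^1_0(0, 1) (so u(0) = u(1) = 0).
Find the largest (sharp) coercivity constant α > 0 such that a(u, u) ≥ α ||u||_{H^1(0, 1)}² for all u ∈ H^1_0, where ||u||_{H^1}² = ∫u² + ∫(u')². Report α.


α = (3/4 + π^2)/(1 + π^2)

Coercivity of a(·,·) on H^1_0(0, 1) means a(u, u) ≥ α ||u||_{H^1}² for every u ∈ H^1_0.
The interval has length L = 1, and Poincaré/coercivity depend only on L. Here a(u, u) = ∫(u')² + (3/4)·∫u².
Here 0 < c = 3/4 < 1. The condition a(u,u) ≥ α||u||_{H^1}² reads (1−α)∫(u')² ≥ (α−c)∫u². Any admissible α is ≤ 1 (rapidly oscillating u have ∫u²/∫(u')² → 0), and α = 1 would force 0 ≥ (1−c)∫u², impossible since c < 1; so 1−α > 0. By the sharp Poincaré inequality on H^1_0 of an interval of length L, ∫(u')² ≥ (π/L)²∫u² with equality for the first sine mode sin(π(x−x₀)/L) (x₀ the left endpoint), so the inequality holds for all u iff (1−α)(π/L)² ≥ α − c, i.e. α ≤ ((π/L)² + c)/((π/L)² + 1) = (1 + c(L/π)²)/(1 + (L/π)²). With (π/L)² = π^2 and c = 3/4, the largest admissible constant is α = ((π/L)² + c)/((π/L)² + 1).
Simplifying, α = (3/4 + π^2)/(1 + π^2).


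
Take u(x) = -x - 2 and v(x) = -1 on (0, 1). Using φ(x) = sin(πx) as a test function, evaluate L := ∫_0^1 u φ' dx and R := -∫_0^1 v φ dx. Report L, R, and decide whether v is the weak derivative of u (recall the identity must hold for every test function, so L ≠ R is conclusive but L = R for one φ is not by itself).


LHS = 2/π, RHS = 2/π. Yes, v = u' weakly.

u(x) = -x - 2, classical derivative u'(x) = -1.
φ(x) = sin(πx), so φ'(x) = π*cos(π*x).
Note φ(0) = φ(1) = 0, so the boundary term u·φ vanishes.
LHS = ∫_0^1 u(x) φ'(x) dx = ∫_0^1 (-π*x*cos(π*x) - 2*π*cos(π*x)) dx. Term by term:
  ∫_0^1 -2*π*cos(π*x) dx = 0;  ∫_0^1 -π*x*cos(π*x) dx = 2/π.
Sum: 0 + 2/π = 2/π.
So LHS = 2/π.
∫_0^1 v(x) φ(x) dx = ∫_0^1 (-sin(π*x)) dx. Term by term:
  ∫_0^1 -sin(π*x) dx = -2/π.
So RHS = -∫_0^1 v(x) φ(x) dx = 2/π.
LHS = RHS, so the identity holds for this test φ.
Moreover u is smooth here and v(x) = u'(x) = -1 pointwise, so the identity holds for every test function. Hence v is the weak derivative of u.


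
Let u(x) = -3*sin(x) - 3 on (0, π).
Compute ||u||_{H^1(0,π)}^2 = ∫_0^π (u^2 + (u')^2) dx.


||u||_{H^1(0,π)}^2 = 36 + 18*π

u'(x) = -3*cos(x).
Expand u² and (u')² and integrate term by term on (0, π), using: for integers n ≥ 1, ∫_0^π sin²(nx) dx = ∫_0^π cos²(nx) dx = π/2; for n ≠ n', ∫_0^π sin(nx)sin(n'x) dx = ∫_0^π cos(nx)cos(n'x) dx = 0; and by product-to-sum, ∫_0^π sin(nx)cos(n'x) dx = ½∫_0^π [sin((n+n')x) + sin((n−n')x)] dx, which is 0 when n+n' is even and 2n/(n²−n'²) when n+n' is odd (it need not vanish on (0, π)). For the constant mode: ∫_0^π 1 dx = π, ∫_0^π cos(nx) dx = 0, ∫_0^π sin(nx) dx = (1−(−1)^n)/n.
  u² squared terms: (-3)²·∫1 dx = 9·π = 9*π;  (-3)²·∫sin(x)² dx = 9·π/2 = 9*π/2.
  u² cross terms: 2·(-3)·(-3)·∫1·sin(x) dx = 18·(2) = 36.
  So ∫_0^π u² dx = 9*π + 9*π/2 + 36 = 36 + 27*π/2.
  (u')² squared terms: (-3)²·∫cos(x)² dx = 9·π/2 = 9*π/2.
  So ∫_0^π (u')² dx = 9*π/2.
||u||_{H^1}^2 = (36 + 27*π/2) + (9*π/2) = 36 + 18*π.


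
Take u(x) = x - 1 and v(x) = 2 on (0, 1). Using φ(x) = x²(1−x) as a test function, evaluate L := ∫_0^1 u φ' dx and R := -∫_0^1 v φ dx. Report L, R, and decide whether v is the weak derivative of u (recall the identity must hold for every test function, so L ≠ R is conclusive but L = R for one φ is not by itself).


LHS = -1/12, RHS = -1/6. No, v is not the weak derivative of u.

u(x) = x - 1, classical derivative u'(x) = 1.
φ(x) = x²(1−x), so φ'(x) = x*(2 - 3*x).
Note φ(0) = φ(1) = 0, so the boundary term u·φ vanishes.
LHS = ∫_0^1 u(x) φ'(x) dx = ∫_0^1 (-3*x^3 + 5*x^2 - 2*x) dx. Term by term:
  ∫_0^1 -3*x^3 dx = -3/4;  ∫_0^1 5*x^2 dx = 5/3;  ∫_0^1 -2*x dx = -1.
Sum: -3/4 + 5/3 − 1 = -1/12.
So LHS = -1/12.
∫_0^1 v(x) φ(x) dx = ∫_0^1 (-2*x^3 + 2*x^2) dx. Term by term:
  ∫_0^1 -2*x^3 dx = -1/2;  ∫_0^1 2*x^2 dx = 2/3.
Sum: -1/2 + 2/3 = 1/6.
So RHS = -∫_0^1 v(x) φ(x) dx = -1/6.
LHS − RHS = 1/12 ≠ 0, so the identity fails.
(For a valid weak derivative the identity must hold for EVERY test function, in particular this one. The failure shows v is NOT the weak derivative of u.)
Correct weak derivative would be u'(x) = 1.


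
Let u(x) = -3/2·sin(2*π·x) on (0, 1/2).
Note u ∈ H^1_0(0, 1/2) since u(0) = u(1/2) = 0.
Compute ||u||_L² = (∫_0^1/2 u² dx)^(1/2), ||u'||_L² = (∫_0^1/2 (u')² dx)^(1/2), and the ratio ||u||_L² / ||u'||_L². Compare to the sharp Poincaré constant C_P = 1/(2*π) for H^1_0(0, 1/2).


||u||_L² / ||u'||_L² = 1/(2*π) = C_P.

u(x) = -3/2·sin(2*π·x), so u'(x) = -3*π*cos(2*π*x).
Writing u(x) = A·sin(kπx/L) with A = -3/2 and k = 1, use ∫_0^L sin²(kπx/L) dx = L/2 and ∫_0^L cos²(kπx/L) dx = L/2.
u² = 9/4·sin²(2*π·x) and (u')² = 9*π^2·cos²(2*π·x), and each of sin², cos² integrates to L/2 = 1/4 over (0, 1/2).
∫_0^1/2 u² dx = 9/16, so ||u||_L² = 3/4.
∫_0^1/2 (u')² dx = 9*π^2/4, so ||u'||_L² = 3*π/2.
Ratio ||u||_L² / ||u'||_L² = 1/(2*π).
Sharp Poincaré constant on H^1_0(0, 1/2) is C_P = L/π = 1/(2*π), achieved by sin(2*π·x).
This is the k = 1 eigenfunction (up to amplitude), so the ratio equals the sharp Poincaré constant exactly.


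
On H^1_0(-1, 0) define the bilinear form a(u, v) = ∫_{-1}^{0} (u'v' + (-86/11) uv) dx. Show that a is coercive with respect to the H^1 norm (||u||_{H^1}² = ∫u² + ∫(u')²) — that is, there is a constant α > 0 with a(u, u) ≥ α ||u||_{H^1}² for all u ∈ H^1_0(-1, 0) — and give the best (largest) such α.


α = (-86/11 + π^2)/(1 + π^2)

Coercivity of a(·,·) on H^1_0(-1, 0) means a(u, u) ≥ α ||u||_{H^1}² for every u ∈ H^1_0.
The interval has length L = 1, and Poincaré/coercivity depend only on L. Here a(u, u) = ∫(u')² + (-86/11)·∫u².
Here c = -86/11 < 0 with |c| < (π/L)² = π^2, so coercivity still holds. The condition a(u,u) ≥ α||u||_{H^1}² reads (1−α)∫(u')² ≥ (α−c)∫u². Any admissible α is ≤ 1 (rapidly oscillating u have ∫u²/∫(u')² → 0), and α = 1 would force 0 ≥ (1−c)∫u², impossible since c < 1; so 1−α > 0. By the sharp Poincaré inequality on H^1_0 of an interval of length L, ∫(u')² ≥ (π/L)²∫u² with equality for the first sine mode sin(π(x−x₀)/L) (x₀ the left endpoint), so the inequality holds for all u iff (1−α)(π/L)² ≥ α − c, i.e. α ≤ ((π/L)² + c)/((π/L)² + 1) = (1 + c(L/π)²)/(1 + (L/π)²). (Direct route, valid since c ≤ 0: Poincaré gives c∫u² ≥ c(L/π)²∫(u')², so a(u,u) ≥ (1 + c(L/π)²)∫(u')², while ||u||_{H^1}² ≤ (1 + (L/π)²)∫(u')²; dividing yields the same α.) With (π/L)² = π^2 and c = -86/11, the largest admissible constant is α = ((π/L)² + c)/((π/L)² + 1).
Simplifying, α = (-86/11 + π^2)/(1 + π^2).
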